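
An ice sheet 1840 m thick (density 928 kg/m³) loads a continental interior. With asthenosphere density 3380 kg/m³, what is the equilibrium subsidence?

505 m

Isostatic balance requires: the ice load ρ_ice t is balanced by mantle displaced below, ρ_m s.
s = t ρ_ice / ρ_m = 1840 m × 928/3380 = 505 m.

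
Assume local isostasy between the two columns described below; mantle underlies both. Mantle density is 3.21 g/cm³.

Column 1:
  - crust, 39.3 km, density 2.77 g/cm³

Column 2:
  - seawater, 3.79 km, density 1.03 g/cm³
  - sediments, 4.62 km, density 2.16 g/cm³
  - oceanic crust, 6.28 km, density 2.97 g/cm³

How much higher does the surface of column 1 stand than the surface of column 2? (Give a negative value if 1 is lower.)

0.832 km

For any compensation level in the mantle, the mantle terms cancel and isostasy reduces to e = (Σt_1 − Σt_2) − (Σ(ρt)_1 − Σ(ρt)_2) / ρ_m.
Σt_1 = 39.3 km; Σt_2 = 14.69 km; Σ(ρt)_1 = 108.861; Σ(ρt)_2 = 32.5345 (in km·g/cm³).
e = (39.3 − 14.69) − (108.861 − 32.5345) / 3.21 = 0.832 km.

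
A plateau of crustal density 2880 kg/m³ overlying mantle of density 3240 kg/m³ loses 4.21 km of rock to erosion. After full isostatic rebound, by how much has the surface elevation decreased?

Rebound u = e ρ_c/ρ_m = 4.21 km × 2880/3240 = 3.742 km.
Net surface drop = e − u = 4.21 km − 3.742 km = e (ρ_m − ρ_c)/ρ_m = 0.468 km.

0.468 km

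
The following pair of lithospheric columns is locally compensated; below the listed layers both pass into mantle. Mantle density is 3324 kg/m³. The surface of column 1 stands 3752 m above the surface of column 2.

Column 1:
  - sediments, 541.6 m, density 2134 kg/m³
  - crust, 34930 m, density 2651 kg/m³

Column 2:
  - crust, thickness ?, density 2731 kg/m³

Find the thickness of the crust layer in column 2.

19700 m

Take the compensation level at the base of the deeper column (depth z_c below the surface of column 1) and equate Σ ρ_i t_i down to z_c; mantle fills any gap and the z_c terms cancel.
Column 1: 541.6×2134 + 34930×2651 + (z_c − 35471.6)×3324
Column 2: 3752×0 + x×2731 + (z_c − 3752 − 0 − x)×3324
The z_c×3324 term appears on both sides and cancels. Collect the known terms of each column as K = Σ(ρt)_known − 3324 × (depth of known layers): K_1 = 93755204.4 − 3324×35471.6 = −24152394; K_2 = 0 − 3324×(3752 + 0) = −12471648.
Balance: K_1 = K_2 − x×(3324 − 2731), so x = (K_2 − K_1)/(3324 − 2731) = 11680700/593 = 19700 m.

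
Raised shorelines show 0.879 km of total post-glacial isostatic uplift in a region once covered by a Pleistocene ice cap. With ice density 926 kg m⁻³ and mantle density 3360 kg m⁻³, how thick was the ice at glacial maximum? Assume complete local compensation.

3.19 km

u = t ρ_ice/ρ_m → t = u ρ_m/ρ_ice = 0.879 km × 3360/926 = 3.19 km.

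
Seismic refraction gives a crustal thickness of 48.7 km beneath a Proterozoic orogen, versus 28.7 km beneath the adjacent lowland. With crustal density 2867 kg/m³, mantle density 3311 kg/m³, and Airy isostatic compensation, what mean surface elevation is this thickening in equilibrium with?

2.68 km

Excess crust Δ = 48.7 km − 28.7 km = 20 km, split between elevation h and root r with h + r = Δ.
Airy balance ρ_c h = (ρ_m − ρ_c) r gives r = h ρ_c/(ρ_m − ρ_c), so h (1 + ρ_c/(ρ_m − ρ_c)) = Δ, i.e. h = Δ (ρ_m − ρ_c)/ρ_m.
h = 20 km × 444/3311 = 2.68 km.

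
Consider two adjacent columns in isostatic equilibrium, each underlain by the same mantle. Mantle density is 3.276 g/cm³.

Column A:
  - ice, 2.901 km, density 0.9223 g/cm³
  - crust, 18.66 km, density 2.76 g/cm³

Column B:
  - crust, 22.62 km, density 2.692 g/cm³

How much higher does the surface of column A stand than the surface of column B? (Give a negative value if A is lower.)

0.991 km

For any compensation level in the mantle, the mantle terms cancel and isostasy reduces to e = (Σt_A − Σt_B) − (Σ(ρt)_A − Σ(ρt)_B) / ρ_m.
Σt_A = 21.561 km; Σt_B = 22.62 km; Σ(ρt)_A = 54.1771923; Σ(ρt)_B = 60.89304 (in km·g/cm³).
e = (21.561 − 22.62) − (54.1771923 − 60.89304) / 3.276 = 0.991 km.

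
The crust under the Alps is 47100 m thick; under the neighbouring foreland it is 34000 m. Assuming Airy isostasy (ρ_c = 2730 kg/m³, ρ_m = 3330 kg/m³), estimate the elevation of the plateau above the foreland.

Excess crust Δ = 47100 m − 34000 m = 13100 m, split between elevation h and root r with h + r = Δ.
Airy balance ρ_c h = (ρ_m − ρ_c) r gives r = h ρ_c/(ρ_m − ρ_c), so h (1 + ρ_c/(ρ_m − ρ_c)) = Δ, i.e. h = Δ (ρ_m − ρ_c)/ρ_m.
h = 13100 m × 600/3330 = 2360 m.

2360 m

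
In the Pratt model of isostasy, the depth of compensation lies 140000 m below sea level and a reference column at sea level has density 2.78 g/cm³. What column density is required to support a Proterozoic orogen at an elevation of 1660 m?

2.75 g/cm³

Pratt balance: ρ_ref D = ρ (D + h).
ρ = ρ_ref D/(D + h) = 2.78 × 140000 m/(140000 m + 1660 m) = 2.75 g/cm³.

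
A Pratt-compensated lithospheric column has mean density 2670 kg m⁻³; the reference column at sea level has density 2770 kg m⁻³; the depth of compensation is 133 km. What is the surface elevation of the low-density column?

ρ_ref D = ρ (D + h) → h = D (ρ_ref − ρ)/ρ.
h = 133 km × (2770 − 2670)/2670 = 4.98 km.

4.98 km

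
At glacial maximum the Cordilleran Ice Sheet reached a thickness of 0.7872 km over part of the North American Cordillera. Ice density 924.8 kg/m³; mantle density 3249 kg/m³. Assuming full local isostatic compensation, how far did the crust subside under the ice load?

0.224 km

For local isostatic compensation: the ice load ρ_ice t is balanced by mantle displaced below, ρ_m s.
s = t ρ_ice / ρ_m = 0.7872 km × 924.8/3249 = 0.224 km.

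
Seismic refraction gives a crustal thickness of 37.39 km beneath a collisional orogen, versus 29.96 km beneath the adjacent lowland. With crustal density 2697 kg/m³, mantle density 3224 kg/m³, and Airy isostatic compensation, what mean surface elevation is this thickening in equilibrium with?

Excess crust Δ = 37.39 km − 29.96 km = 7.43 km, split between elevation h and root r with h + r = Δ.
Airy balance ρ_c h = (ρ_m − ρ_c) r gives r = h ρ_c/(ρ_m − ρ_c), so h (1 + ρ_c/(ρ_m − ρ_c)) = Δ, i.e. h = Δ (ρ_m − ρ_c)/ρ_m.
h = 7.43 km × 527/3224 = 1.21 km.

1.21 km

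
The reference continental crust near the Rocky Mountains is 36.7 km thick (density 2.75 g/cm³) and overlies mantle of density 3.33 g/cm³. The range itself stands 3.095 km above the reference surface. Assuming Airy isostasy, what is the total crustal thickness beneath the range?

54.5 km

Root depth r = h ρ_c / (ρ_m − ρ_c) = 3.095 km × 2.75 / 0.58 = 14.67 km.
Total thickness = T + h + r = 36.7 km + 3.095 km + 14.67 km = 54.5 km.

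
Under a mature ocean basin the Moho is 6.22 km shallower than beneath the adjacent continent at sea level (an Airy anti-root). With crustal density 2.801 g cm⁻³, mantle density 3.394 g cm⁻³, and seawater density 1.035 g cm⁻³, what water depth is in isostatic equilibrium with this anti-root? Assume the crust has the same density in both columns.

Replacing a thickness d of crust by seawater at the top must be balanced by replacing crust with mantle at the base: d (ρ_c − ρ_w) = a (ρ_m − ρ_c).
d = a (ρ_m − ρ_c)/(ρ_c − ρ_w) = 6.22 km × 0.593/1.766 = 2.09 km.

2.09 km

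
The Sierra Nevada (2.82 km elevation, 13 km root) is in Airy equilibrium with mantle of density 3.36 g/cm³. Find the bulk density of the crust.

2.76 g/cm³

ρ_c h = (ρ_m − ρ_c) r → ρ_c (h + r) = ρ_m r → ρ_c = ρ_m r / (h + r).
ρ_c = 3.36 × 13 km / (2.82 km + 13 km) = 2.76 g/cm³.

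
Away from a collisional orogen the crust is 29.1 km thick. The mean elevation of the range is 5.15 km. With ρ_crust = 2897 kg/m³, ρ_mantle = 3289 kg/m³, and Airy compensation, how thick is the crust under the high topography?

72.3 km

Root depth r = h ρ_c / (ρ_m − ρ_c) = 5.15 km × 2897 / 392 = 38.06 km.
Total thickness = T + h + r = 29.1 km + 5.15 km + 38.06 km = 72.3 km.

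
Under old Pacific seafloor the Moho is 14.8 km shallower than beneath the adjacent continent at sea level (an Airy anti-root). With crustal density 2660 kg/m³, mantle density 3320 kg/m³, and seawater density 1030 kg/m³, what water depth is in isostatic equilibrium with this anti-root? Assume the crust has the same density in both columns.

Replacing a thickness d of crust by seawater at the top must be balanced by replacing crust with mantle at the base: d (ρ_c − ρ_w) = a (ρ_m − ρ_c).
d = a (ρ_m − ρ_c)/(ρ_c − ρ_w) = 14.8 km × 660/1630 = 5.99 km.

5.99 km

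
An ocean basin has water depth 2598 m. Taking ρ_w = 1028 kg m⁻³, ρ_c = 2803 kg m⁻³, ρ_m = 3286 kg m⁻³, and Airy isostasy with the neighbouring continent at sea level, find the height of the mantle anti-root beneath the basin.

9550 m

For local isostatic compensation: replacing crust with seawater at the top is compensated by replacing crust with mantle at the base: d (ρ_c − ρ_w) = a (ρ_m − ρ_c).
a = d (ρ_c − ρ_w)/(ρ_m − ρ_c) = 2598 m × 1775/483 = 9550 m.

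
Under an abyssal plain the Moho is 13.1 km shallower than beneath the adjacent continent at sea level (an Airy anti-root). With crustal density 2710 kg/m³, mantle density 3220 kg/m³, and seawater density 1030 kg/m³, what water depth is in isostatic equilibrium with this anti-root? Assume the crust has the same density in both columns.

3.98 km

Replacing a thickness d of crust by seawater at the top must be balanced by replacing crust with mantle at the base: d (ρ_c − ρ_w) = a (ρ_m − ρ_c).
d = a (ρ_m − ρ_c)/(ρ_c − ρ_w) = 13.1 km × 510/1680 = 3.98 km.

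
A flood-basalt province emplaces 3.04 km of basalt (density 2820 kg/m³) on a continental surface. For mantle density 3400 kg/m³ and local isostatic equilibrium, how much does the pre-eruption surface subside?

Subaerial loading: s = t ρ_load / ρ_m.
s = 3.04 km × 2820/3400 = 2.52 km.

2.52 km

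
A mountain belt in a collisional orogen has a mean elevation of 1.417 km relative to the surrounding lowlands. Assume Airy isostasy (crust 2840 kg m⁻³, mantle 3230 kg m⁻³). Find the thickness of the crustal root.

10.3 km

Balancing pressure at the compensation depth: the weight of the topography is balanced by the buoyancy of the root, ρ_c h = (ρ_m − ρ_c) r.
r = h · ρ_c / (ρ_m − ρ_c) = 1.417 km × 2840 / (3230 − 2840) = 10.3 km.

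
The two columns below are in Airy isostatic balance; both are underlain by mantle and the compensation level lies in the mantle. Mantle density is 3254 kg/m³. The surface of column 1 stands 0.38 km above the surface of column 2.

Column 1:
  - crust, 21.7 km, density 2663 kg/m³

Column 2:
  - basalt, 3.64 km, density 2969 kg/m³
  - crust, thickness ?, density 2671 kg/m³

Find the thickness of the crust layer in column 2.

18.1 km

Take the compensation level at the base of the deeper column (depth z_c below the surface of column 1) and equate Σ ρ_i t_i down to z_c; mantle fills any gap and the z_c terms cancel.
Column 1: 21.7×2663 + (z_c − 21.7)×3254
Column 2: 0.38×0 + 3.64×2969 + x×2671 + (z_c − 0.38 − 3.64 − x)×3254
The z_c×3254 term appears on both sides and cancels. Collect the known terms of each column as K = Σ(ρt)_known − 3254 × (depth of known layers): K_1 = 57787.1 − 3254×21.7 = −12824.7; K_2 = 10807.16 − 3254×(0.38 + 3.64) = −2273.92.
Balance: K_1 = K_2 − x×(3254 − 2671), so x = (K_2 − K_1)/(3254 − 2671) = 10550.8/583 = 18.1 km.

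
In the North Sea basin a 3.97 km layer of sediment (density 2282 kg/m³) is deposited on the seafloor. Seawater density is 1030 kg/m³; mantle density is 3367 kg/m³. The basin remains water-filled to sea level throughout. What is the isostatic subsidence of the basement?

Submarine loading: the sediment displaces seawater, and the subsidence is in turn flooded, so s (ρ_m − ρ_w) = t (ρ_sed − ρ_w).
s = 3.97 km × (2282 − 1030) / (3367 − 1030) = 2.13 km.

2.13 km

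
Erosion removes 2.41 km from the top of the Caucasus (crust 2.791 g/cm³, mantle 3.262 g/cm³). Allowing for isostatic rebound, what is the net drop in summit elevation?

0.348 km

Rebound u = e ρ_c/ρ_m = 2.41 km × 2.791/3.262 = 2.062 km.
Net surface drop = e − u = 2.41 km − 2.062 km = e (ρ_m − ρ_c)/ρ_m = 0.348 km.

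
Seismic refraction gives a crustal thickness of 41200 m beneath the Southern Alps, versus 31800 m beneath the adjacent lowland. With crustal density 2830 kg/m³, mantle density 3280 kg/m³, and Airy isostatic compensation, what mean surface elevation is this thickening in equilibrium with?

Excess crust Δ = 41200 m − 31800 m = 9400 m, split between elevation h and root r with h + r = Δ.
Airy balance ρ_c h = (ρ_m − ρ_c) r gives r = h ρ_c/(ρ_m − ρ_c), so h (1 + ρ_c/(ρ_m − ρ_c)) = Δ, i.e. h = Δ (ρ_m − ρ_c)/ρ_m.
h = 9400 m × 450/3280 = 1290 m.

1290 m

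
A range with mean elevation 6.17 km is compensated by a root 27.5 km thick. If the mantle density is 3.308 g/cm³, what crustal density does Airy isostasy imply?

ρ_c h = (ρ_m − ρ_c) r → ρ_c (h + r) = ρ_m r → ρ_c = ρ_m r / (h + r).
ρ_c = 3.308 × 27.5 km / (6.17 km + 27.5 km) = 2.7 g/cm³.

2.7 g/cm³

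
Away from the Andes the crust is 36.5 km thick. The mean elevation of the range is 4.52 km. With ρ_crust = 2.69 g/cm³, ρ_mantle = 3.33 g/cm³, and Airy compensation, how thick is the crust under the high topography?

60 km

Root depth r = h ρ_c / (ρ_m − ρ_c) = 4.52 km × 2.69 / 0.64 = 19 km.
Total thickness = T + h + r = 36.5 km + 4.52 km + 19 km = 60 km.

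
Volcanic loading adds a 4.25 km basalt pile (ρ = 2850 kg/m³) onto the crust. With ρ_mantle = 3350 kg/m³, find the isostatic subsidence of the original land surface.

Subaerial loading: s = t ρ_load / ρ_m.
s = 4.25 km × 2850/3350 = 3.62 km.

3.62 km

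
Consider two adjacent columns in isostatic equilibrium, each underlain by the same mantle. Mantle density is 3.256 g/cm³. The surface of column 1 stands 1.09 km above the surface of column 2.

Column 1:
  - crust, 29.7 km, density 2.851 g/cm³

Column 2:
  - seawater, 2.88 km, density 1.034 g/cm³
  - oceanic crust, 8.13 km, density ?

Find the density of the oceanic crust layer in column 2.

3 g/cm³

Take the compensation level at the base of the deeper column (depth z_c below the surface of column 1) and equate Σ ρ_i t_i down to z_c; mantle fills any gap and the z_c terms cancel.
Column 1: 29.7×2.851 + (z_c − 29.7)×3.256
Column 2: 1.09×0 + 2.88×1.034 + 8.13×ρ + (z_c − 1.09 − 11.01)×3.256
The z_c×3.256 term appears on both sides and cancels. Collect the known terms of each column as K = Σ(ρt)_known − 3.256 × (depth of known layers): K_1 = 84.6747 − 3.256×29.7 = −12.0285; K_2 = 2.97792 − 3.256×(1.09 + 11.01) = −36.41968.
Balance: K_1 = K_2 + 8.13×ρ, so ρ = (K_1 − K_2)/8.13 = 24.3912/8.13 = 3 g/cm³.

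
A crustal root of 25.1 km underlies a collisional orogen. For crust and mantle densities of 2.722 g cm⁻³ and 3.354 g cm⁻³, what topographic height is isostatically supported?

By Archimedes' principle applied to the lithosphere: ρ_c h = (ρ_m − ρ_c) r.
h = r (ρ_m − ρ_c) / ρ_c = 25.1 km × (3.354 − 2.722) / 2.722 = 5.83 km.

5.83 km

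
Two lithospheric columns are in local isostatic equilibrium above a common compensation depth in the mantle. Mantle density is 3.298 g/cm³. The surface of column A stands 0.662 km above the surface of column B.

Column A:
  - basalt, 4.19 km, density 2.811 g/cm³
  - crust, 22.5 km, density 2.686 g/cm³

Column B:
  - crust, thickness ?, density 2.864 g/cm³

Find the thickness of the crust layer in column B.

31.4 km

Take the compensation level at the base of the deeper column (depth z_c below the surface of column A) and equate Σ ρ_i t_i down to z_c; mantle fills any gap and the z_c terms cancel.
Column A: 4.19×2.811 + 22.5×2.686 + (z_c − 26.69)×3.298
Column B: 0.662×0 + x×2.864 + (z_c − 0.662 − 0 − x)×3.298
The z_c×3.298 term appears on both sides and cancels. Collect the known terms of each column as K = Σ(ρt)_known − 3.298 × (depth of known layers): K_A = 72.21309 − 3.298×26.69 = −15.81053; K_B = 0 − 3.298×(0.662 + 0) = −2.183276.
Balance: K_A = K_B − x×(3.298 − 2.864), so x = (K_B − K_A)/(3.298 − 2.864) = 13.6273/0.434 = 31.4 km.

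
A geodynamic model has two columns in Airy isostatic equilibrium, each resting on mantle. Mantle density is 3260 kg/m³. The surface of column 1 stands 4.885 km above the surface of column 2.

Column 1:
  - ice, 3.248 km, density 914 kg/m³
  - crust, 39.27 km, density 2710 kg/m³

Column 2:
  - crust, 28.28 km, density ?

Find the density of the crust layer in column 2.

2790 kg/m³

Take the compensation level at the base of the deeper column (depth z_c below the surface of column 1) and equate Σ ρ_i t_i down to z_c; mantle fills any gap and the z_c terms cancel.
Column 1: 3.248×914 + 39.27×2710 + (z_c − 42.518)×3260
Column 2: 4.885×0 + 28.28×ρ + (z_c − 4.885 − 28.28)×3260
The z_c×3260 term appears on both sides and cancels. Collect the known terms of each column as K = Σ(ρt)_known − 3260 × (depth of known layers): K_1 = 109390.372 − 3260×42.518 = −29218.308; K_2 = 0 − 3260×(4.885 + 28.28) = −108117.9.
Balance: K_1 = K_2 + 28.28×ρ, so ρ = (K_1 − K_2)/28.28 = 78899.6/28.28 = 2790 kg/m³.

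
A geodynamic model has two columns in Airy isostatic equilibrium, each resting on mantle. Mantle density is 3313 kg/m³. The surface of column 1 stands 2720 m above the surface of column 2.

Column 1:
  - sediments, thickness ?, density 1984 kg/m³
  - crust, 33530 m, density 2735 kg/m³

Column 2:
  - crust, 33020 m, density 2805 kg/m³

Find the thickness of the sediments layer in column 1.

4820 m

Take the compensation level at the base of the deeper column (depth z_c below the surface of column 1) and equate Σ ρ_i t_i down to z_c; mantle fills any gap and the z_c terms cancel.
Column 1: x×1984 + 33530×2735 + (z_c − 33530 − x)×3313
Column 2: 2720×0 + 33020×2805 + (z_c − 2720 − 33020)×3313
The z_c×3313 term appears on both sides and cancels. Collect the known terms of each column as K = Σ(ρt)_known − 3313 × (depth of known layers): K_1 = 91704550 − 3313×33530 = −19380340; K_2 = 92621100 − 3313×(2720 + 33020) = −25785520.
Balance: K_1 − x×(3313 − 1984) = K_2, so x = (K_1 − K_2)/(3313 − 1984) = 6405180/1329 = 4820 m.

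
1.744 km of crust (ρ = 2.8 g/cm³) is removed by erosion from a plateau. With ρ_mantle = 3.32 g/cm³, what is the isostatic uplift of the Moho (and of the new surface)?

1.47 km

Unloading: uplift u = e ρ_c/ρ_m = 1.744 km × 2.8/3.32 = 1.47 km.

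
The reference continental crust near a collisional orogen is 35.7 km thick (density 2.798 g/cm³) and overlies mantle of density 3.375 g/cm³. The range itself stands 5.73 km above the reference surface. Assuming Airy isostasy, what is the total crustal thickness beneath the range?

69.2 km

Root depth r = h ρ_c / (ρ_m − ρ_c) = 5.73 km × 2.798 / 0.577 = 27.79 km.
Total thickness = T + h + r = 35.7 km + 5.73 km + 27.79 km = 69.2 km.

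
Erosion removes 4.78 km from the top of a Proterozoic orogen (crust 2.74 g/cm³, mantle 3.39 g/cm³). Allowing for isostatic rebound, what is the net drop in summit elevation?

Rebound u = e ρ_c/ρ_m = 4.78 km × 2.74/3.39 = 3.863 km.
Net surface drop = e − u = 4.78 km − 3.863 km = e (ρ_m − ρ_c)/ρ_m = 0.917 km.

0.917 km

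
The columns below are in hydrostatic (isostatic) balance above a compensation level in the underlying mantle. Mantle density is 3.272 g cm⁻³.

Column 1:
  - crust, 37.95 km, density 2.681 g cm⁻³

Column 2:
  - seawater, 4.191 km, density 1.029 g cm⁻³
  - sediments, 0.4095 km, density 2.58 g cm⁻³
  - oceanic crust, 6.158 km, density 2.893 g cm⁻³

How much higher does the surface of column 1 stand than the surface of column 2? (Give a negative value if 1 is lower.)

3.18 km

For any compensation level in the mantle, the mantle terms cancel and isostasy reduces to e = (Σt_1 − Σt_2) − (Σ(ρt)_1 − Σ(ρt)_2) / ρ_m.
Σt_1 = 37.95 km; Σt_2 = 10.7585 km; Σ(ρt)_1 = 101.74395; Σ(ρt)_2 = 23.184143 (in km·g cm⁻³).
e = (37.95 − 10.7585) − (101.74395 − 23.184143) / 3.272 = 3.18 km.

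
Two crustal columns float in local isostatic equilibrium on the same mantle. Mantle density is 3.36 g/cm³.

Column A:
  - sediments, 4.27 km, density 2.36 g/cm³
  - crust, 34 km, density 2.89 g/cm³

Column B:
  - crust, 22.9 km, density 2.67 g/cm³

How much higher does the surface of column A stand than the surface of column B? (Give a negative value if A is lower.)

1.32 km

For any compensation level in the mantle, the mantle terms cancel and isostasy reduces to e = (Σt_A − Σt_B) − (Σ(ρt)_A − Σ(ρt)_B) / ρ_m.
Σt_A = 38.27 km; Σt_B = 22.9 km; Σ(ρt)_A = 108.3372; Σ(ρt)_B = 61.143 (in km·g/cm³).
e = (38.27 − 22.9) − (108.3372 − 61.143) / 3.36 = 1.32 km.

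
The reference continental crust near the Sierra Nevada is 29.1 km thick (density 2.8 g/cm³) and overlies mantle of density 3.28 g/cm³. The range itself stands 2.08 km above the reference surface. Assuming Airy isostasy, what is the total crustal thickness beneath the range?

43.3 km

Root depth r = h ρ_c / (ρ_m − ρ_c) = 2.08 km × 2.8 / 0.48 = 12.13 km.
Total thickness = T + h + r = 29.1 km + 2.08 km + 12.13 km = 43.3 km.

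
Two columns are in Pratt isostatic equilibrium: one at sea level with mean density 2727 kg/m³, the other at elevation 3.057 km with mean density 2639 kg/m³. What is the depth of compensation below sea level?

ρ_ref D = ρ (D + h) → D (ρ_ref − ρ) = ρ h.
D = ρ h/(ρ_ref − ρ) = 2639 × 3.057 km/(2727 − 2639) = 91.7 km.

91.7 km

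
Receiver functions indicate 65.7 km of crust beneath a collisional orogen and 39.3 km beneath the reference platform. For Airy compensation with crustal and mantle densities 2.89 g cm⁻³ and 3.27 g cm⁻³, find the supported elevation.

3.07 km

Excess crust Δ = 65.7 km − 39.3 km = 26.4 km, split between elevation h and root r with h + r = Δ.
Airy balance ρ_c h = (ρ_m − ρ_c) r gives r = h ρ_c/(ρ_m − ρ_c), so h (1 + ρ_c/(ρ_m − ρ_c)) = Δ, i.e. h = Δ (ρ_m − ρ_c)/ρ_m.
h = 26.4 km × 0.38/3.27 = 3.07 km.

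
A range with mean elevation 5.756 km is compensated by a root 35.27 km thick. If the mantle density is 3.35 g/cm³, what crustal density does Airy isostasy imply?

ρ_c h = (ρ_m − ρ_c) r → ρ_c (h + r) = ρ_m r → ρ_c = ρ_m r / (h + r).
ρ_c = 3.35 × 35.27 km / (5.756 km + 35.27 km) = 2.88 g/cm³.

2.88 g/cm³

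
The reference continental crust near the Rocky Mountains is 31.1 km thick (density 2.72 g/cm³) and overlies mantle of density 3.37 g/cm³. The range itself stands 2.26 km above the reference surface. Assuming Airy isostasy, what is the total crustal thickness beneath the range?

42.8 km

Root depth r = h ρ_c / (ρ_m − ρ_c) = 2.26 km × 2.72 / 0.65 = 9.457 km.
Total thickness = T + h + r = 31.1 km + 2.26 km + 9.457 km = 42.8 km.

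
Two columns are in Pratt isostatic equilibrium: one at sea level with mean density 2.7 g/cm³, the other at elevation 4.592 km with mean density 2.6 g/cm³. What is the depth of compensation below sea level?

119 km

ρ_ref D = ρ (D + h) → D (ρ_ref − ρ) = ρ h.
D = ρ h/(ρ_ref − ρ) = 2.6 × 4.592 km/(2.7 − 2.6) = 119 km.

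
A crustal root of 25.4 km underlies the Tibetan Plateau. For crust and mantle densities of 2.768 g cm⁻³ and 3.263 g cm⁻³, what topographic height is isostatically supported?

4.54 km

Equating mass per unit area of the two columns: ρ_c h = (ρ_m − ρ_c) r.
h = r (ρ_m − ρ_c) / ρ_c = 25.4 km × (3.263 − 2.768) / 2.768 = 4.54 km.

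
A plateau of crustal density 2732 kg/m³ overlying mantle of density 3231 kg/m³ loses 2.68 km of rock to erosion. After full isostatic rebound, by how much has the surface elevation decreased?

0.414 km

Rebound u = e ρ_c/ρ_m = 2.68 km × 2732/3231 = 2.266 km.
Net surface drop = e − u = 2.68 km − 2.266 km = e (ρ_m − ρ_c)/ρ_m = 0.414 km.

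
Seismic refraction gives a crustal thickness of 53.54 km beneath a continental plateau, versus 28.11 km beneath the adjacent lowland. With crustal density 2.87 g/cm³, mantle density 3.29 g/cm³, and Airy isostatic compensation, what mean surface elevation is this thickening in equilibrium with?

Excess crust Δ = 53.54 km − 28.11 km = 25.43 km, split between elevation h and root r with h + r = Δ.
Airy balance ρ_c h = (ρ_m − ρ_c) r gives r = h ρ_c/(ρ_m − ρ_c), so h (1 + ρ_c/(ρ_m − ρ_c)) = Δ, i.e. h = Δ (ρ_m − ρ_c)/ρ_m.
h = 25.43 km × 0.42/3.29 = 3.25 km.

3.25 km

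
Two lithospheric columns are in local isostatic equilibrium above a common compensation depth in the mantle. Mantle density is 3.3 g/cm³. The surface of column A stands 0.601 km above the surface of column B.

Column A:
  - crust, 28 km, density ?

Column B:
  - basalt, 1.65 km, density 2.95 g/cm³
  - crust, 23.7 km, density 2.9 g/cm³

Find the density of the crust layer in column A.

Take the compensation level at the base of the deeper column (depth z_c below the surface of column A) and equate Σ ρ_i t_i down to z_c; mantle fills any gap and the z_c terms cancel.
Column A: 28×ρ + (z_c − 28)×3.3
Column B: 0.601×0 + 1.65×2.95 + 23.7×2.9 + (z_c − 0.601 − 25.35)×3.3
The z_c×3.3 term appears on both sides and cancels. Collect the known terms of each column as K = Σ(ρt)_known − 3.3 × (depth of known layers): K_A = 0 − 3.3×28 = −92.4; K_B = 73.5975 − 3.3×(0.601 + 25.35) = −12.0408.
Balance: K_A + 28×ρ = K_B, so ρ = (K_B − K_A)/28 = 80.3592/28 = 2.87 g/cm³.

2.87 g/cm³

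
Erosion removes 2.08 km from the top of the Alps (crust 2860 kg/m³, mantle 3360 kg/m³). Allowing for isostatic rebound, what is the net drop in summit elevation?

Rebound u = e ρ_c/ρ_m = 2.08 km × 2860/3360 = 1.77 km.
Net surface drop = e − u = 2.08 km − 1.77 km = e (ρ_m − ρ_c)/ρ_m = 0.31 km.

0.31 km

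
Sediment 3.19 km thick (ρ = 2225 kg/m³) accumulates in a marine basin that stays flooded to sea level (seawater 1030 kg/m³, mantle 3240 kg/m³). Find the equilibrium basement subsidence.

Submarine loading: the sediment displaces seawater, and the subsidence is in turn flooded, so s (ρ_m − ρ_w) = t (ρ_sed − ρ_w).
s = 3.19 km × (2225 − 1030) / (3240 − 1030) = 1.72 km.

1.72 km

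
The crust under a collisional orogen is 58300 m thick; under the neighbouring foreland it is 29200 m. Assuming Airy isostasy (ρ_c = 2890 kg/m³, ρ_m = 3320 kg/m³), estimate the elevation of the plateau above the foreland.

3770 m

Excess crust Δ = 58300 m − 29200 m = 29100 m, split between elevation h and root r with h + r = Δ.
Airy balance ρ_c h = (ρ_m − ρ_c) r gives r = h ρ_c/(ρ_m − ρ_c), so h (1 + ρ_c/(ρ_m − ρ_c)) = Δ, i.e. h = Δ (ρ_m − ρ_c)/ρ_m.
h = 29100 m × 430/3320 = 3770 m.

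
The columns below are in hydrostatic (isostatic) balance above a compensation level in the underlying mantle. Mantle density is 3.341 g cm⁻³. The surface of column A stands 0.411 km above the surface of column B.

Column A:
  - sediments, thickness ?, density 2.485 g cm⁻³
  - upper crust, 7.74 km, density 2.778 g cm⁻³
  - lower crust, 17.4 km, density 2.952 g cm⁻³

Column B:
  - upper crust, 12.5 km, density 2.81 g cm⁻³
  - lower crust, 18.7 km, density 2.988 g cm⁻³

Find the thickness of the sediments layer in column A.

4.07 km

Take the compensation level at the base of the deeper column (depth z_c below the surface of column A) and equate Σ ρ_i t_i down to z_c; mantle fills any gap and the z_c terms cancel.
Column A: x×2.485 + 7.74×2.778 + 17.4×2.952 + (z_c − 25.14 − x)×3.341
Column B: 0.411×0 + 12.5×2.81 + 18.7×2.988 + (z_c − 0.411 − 31.2)×3.341
The z_c×3.341 term appears on both sides and cancels. Collect the known terms of each column as K = Σ(ρt)_known − 3.341 × (depth of known layers): K_A = 72.86652 − 3.341×25.14 = −11.12622; K_B = 91.0006 − 3.341×(0.411 + 31.2) = −14.611751.
Balance: K_A − x×(3.341 − 2.485) = K_B, so x = (K_A − K_B)/(3.341 − 2.485) = 3.48553/0.856 = 4.07 km.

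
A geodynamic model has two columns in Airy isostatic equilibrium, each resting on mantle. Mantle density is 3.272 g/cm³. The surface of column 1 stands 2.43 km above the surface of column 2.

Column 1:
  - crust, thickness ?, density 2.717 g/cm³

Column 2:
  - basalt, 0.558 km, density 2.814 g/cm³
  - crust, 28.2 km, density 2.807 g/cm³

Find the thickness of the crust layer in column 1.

38.4 km

Take the compensation level at the base of the deeper column (depth z_c below the surface of column 1) and equate Σ ρ_i t_i down to z_c; mantle fills any gap and the z_c terms cancel.
Column 1: x×2.717 + (z_c − 0 − x)×3.272
Column 2: 2.43×0 + 0.558×2.814 + 28.2×2.807 + (z_c − 2.43 − 28.758)×3.272
The z_c×3.272 term appears on both sides and cancels. Collect the known terms of each column as K = Σ(ρt)_known − 3.272 × (depth of known layers): K_1 = 0 − 3.272×0 = 0; K_2 = 80.727612 − 3.272×(2.43 + 28.758) = −21.319524.
Balance: K_1 − x×(3.272 − 2.717) = K_2, so x = (K_1 − K_2)/(3.272 − 2.717) = 21.3195/0.555 = 38.4 km.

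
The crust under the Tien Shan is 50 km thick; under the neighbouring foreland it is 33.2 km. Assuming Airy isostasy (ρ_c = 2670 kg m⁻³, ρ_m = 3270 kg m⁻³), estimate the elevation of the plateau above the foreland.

Excess crust Δ = 50 km − 33.2 km = 16.8 km, split between elevation h and root r with h + r = Δ.
Airy balance ρ_c h = (ρ_m − ρ_c) r gives r = h ρ_c/(ρ_m − ρ_c), so h (1 + ρ_c/(ρ_m − ρ_c)) = Δ, i.e. h = Δ (ρ_m − ρ_c)/ρ_m.
h = 16.8 km × 600/3270 = 3.08 km.

3.08 km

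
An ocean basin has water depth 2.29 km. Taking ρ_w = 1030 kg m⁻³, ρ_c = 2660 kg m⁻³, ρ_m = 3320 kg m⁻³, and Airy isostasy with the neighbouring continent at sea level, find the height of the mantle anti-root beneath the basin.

In Airy isostatic equilibrium: replacing crust with seawater at the top is compensated by replacing crust with mantle at the base: d (ρ_c − ρ_w) = a (ρ_m − ρ_c).
a = d (ρ_c − ρ_w)/(ρ_m − ρ_c) = 2.29 km × 1630/660 = 5.66 km.

5.66 km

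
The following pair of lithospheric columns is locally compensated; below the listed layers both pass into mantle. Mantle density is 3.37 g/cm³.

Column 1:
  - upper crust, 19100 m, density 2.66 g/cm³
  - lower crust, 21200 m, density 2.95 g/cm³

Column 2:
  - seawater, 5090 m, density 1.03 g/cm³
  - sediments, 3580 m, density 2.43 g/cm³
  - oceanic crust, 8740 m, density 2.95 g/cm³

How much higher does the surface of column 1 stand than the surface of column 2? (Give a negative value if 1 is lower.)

For any compensation level in the mantle, the mantle terms cancel and isostasy reduces to e = (Σt_1 − Σt_2) − (Σ(ρt)_1 − Σ(ρt)_2) / ρ_m.
Σt_1 = 40300 m; Σt_2 = 17410 m; Σ(ρt)_1 = 113346; Σ(ρt)_2 = 39725.1 (in m·g/cm³).
e = (40300 − 17410) − (113346 − 39725.1) / 3.37 = 1040 m.

1040 m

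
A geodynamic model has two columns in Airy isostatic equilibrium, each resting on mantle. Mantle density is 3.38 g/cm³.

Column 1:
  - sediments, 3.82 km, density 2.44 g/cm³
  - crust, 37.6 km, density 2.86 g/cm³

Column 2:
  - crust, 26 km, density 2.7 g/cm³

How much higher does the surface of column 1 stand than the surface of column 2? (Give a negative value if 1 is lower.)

1.62 km

For any compensation level in the mantle, the mantle terms cancel and isostasy reduces to e = (Σt_1 − Σt_2) − (Σ(ρt)_1 − Σ(ρt)_2) / ρ_m.
Σt_1 = 41.42 km; Σt_2 = 26 km; Σ(ρt)_1 = 116.8568; Σ(ρt)_2 = 70.2 (in km·g/cm³).
e = (41.42 − 26) − (116.8568 − 70.2) / 3.38 = 1.62 km.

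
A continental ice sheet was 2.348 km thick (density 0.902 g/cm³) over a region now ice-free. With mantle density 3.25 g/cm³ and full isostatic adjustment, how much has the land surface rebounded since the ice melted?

0.652 km

Removing the load lets mantle flow back in; uplift u satisfies ρ_ice t = ρ_m u.
u = t ρ_ice/ρ_m = 2.348 km × 0.902/3.25 = 0.652 km.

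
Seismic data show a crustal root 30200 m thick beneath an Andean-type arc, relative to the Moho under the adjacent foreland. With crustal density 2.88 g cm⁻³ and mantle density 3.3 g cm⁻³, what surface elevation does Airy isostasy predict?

In Airy isostatic equilibrium: ρ_c h = (ρ_m − ρ_c) r.
h = r (ρ_m − ρ_c) / ρ_c = 30200 m × (3.3 − 2.88) / 2.88 = 4400 m.

4400 m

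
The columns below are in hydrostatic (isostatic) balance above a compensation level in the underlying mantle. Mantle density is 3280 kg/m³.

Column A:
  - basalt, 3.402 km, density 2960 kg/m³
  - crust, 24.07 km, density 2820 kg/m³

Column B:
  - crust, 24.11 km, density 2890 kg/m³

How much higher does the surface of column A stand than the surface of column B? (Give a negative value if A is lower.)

0.841 km

For any compensation level in the mantle, the mantle terms cancel and isostasy reduces to e = (Σt_A − Σt_B) − (Σ(ρt)_A − Σ(ρt)_B) / ρ_m.
Σt_A = 27.472 km; Σt_B = 24.11 km; Σ(ρt)_A = 77947.32; Σ(ρt)_B = 69677.9 (in km·kg/m³).
e = (27.472 − 24.11) − (77947.32 − 69677.9) / 3280 = 0.841 km.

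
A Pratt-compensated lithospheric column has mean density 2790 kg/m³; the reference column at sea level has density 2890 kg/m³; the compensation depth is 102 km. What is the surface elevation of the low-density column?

ρ_ref D = ρ (D + h) → h = D (ρ_ref − ρ)/ρ.
h = 102 km × (2890 − 2790)/2790 = 3.66 km.

3.66 km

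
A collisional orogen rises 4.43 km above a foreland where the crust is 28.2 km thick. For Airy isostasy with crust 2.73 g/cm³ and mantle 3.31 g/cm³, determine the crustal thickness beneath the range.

Root depth r = h ρ_c / (ρ_m − ρ_c) = 4.43 km × 2.73 / 0.58 = 20.85 km.
Total thickness = T + h + r = 28.2 km + 4.43 km + 20.85 km = 53.5 km.

53.5 km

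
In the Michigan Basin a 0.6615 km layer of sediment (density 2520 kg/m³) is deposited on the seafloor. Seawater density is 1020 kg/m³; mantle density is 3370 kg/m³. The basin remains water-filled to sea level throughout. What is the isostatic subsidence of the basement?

Submarine loading: the sediment displaces seawater, and the subsidence is in turn flooded, so s (ρ_m − ρ_w) = t (ρ_sed − ρ_w).
s = 0.6615 km × (2520 − 1020) / (3370 − 1020) = 0.422 km.

0.422 km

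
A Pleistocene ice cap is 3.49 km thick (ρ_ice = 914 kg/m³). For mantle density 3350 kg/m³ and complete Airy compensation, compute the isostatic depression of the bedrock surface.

By Archimedes' principle applied to the lithosphere: the ice load ρ_ice t is balanced by mantle displaced below, ρ_m s.
s = t ρ_ice / ρ_m = 3.49 km × 914/3350 = 0.952 km.

0.952 km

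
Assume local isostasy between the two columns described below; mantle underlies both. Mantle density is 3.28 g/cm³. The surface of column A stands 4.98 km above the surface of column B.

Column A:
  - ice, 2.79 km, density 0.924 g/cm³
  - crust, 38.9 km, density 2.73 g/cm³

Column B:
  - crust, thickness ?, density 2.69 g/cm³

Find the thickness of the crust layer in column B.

19.7 km

Take the compensation level at the base of the deeper column (depth z_c below the surface of column A) and equate Σ ρ_i t_i down to z_c; mantle fills any gap and the z_c terms cancel.
Column A: 2.79×0.924 + 38.9×2.73 + (z_c − 41.69)×3.28
Column B: 4.98×0 + x×2.69 + (z_c − 4.98 − 0 − x)×3.28
The z_c×3.28 term appears on both sides and cancels. Collect the known terms of each column as K = Σ(ρt)_known − 3.28 × (depth of known layers): K_A = 108.77496 − 3.28×41.69 = −27.96824; K_B = 0 − 3.28×(4.98 + 0) = −16.3344.
Balance: K_A = K_B − x×(3.28 − 2.69), so x = (K_B − K_A)/(3.28 − 2.69) = 11.6338/0.59 = 19.7 km.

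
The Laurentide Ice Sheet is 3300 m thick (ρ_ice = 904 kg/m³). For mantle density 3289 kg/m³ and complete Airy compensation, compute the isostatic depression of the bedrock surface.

907 m

Equating mass per unit area of the two columns: the ice load ρ_ice t is balanced by mantle displaced below, ρ_m s.
s = t ρ_ice / ρ_m = 3300 m × 904/3289 = 907 m.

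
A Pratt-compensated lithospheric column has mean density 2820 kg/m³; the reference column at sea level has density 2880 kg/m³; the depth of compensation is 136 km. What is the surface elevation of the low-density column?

2.89 km

ρ_ref D = ρ (D + h) → h = D (ρ_ref − ρ)/ρ.
h = 136 km × (2880 − 2820)/2820 = 2.89 km.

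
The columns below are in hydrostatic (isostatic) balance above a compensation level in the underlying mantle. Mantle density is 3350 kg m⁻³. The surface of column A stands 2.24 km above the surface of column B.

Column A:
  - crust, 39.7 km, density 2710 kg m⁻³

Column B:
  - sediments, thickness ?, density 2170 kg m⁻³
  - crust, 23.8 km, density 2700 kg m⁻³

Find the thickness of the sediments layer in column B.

2.06 km

Take the compensation level at the base of the deeper column (depth z_c below the surface of column A) and equate Σ ρ_i t_i down to z_c; mantle fills any gap and the z_c terms cancel.
Column A: 39.7×2710 + (z_c − 39.7)×3350
Column B: 2.24×0 + x×2170 + 23.8×2700 + (z_c − 2.24 − 23.8 − x)×3350
The z_c×3350 term appears on both sides and cancels. Collect the known terms of each column as K = Σ(ρt)_known − 3350 × (depth of known layers): K_A = 107587 − 3350×39.7 = −25408; K_B = 64260 − 3350×(2.24 + 23.8) = −22974.
Balance: K_A = K_B − x×(3350 − 2170), so x = (K_B − K_A)/(3350 − 2170) = 2434/1180 = 2.06 km.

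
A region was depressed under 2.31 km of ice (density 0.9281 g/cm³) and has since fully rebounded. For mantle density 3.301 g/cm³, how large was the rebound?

0.649 km

Removing the load lets mantle flow back in; uplift u satisfies ρ_ice t = ρ_m u.
u = t ρ_ice/ρ_m = 2.31 km × 0.9281/3.301 = 0.649 km.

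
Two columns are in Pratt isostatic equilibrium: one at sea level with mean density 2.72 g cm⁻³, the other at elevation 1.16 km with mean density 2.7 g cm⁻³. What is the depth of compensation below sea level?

157 km

ρ_ref D = ρ (D + h) → D (ρ_ref − ρ) = ρ h.
D = ρ h/(ρ_ref − ρ) = 2.7 × 1.16 km/(2.72 − 2.7) = 157 km.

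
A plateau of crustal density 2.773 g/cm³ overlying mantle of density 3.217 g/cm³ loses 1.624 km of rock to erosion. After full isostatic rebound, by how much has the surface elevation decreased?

0.224 km

Rebound u = e ρ_c/ρ_m = 1.624 km × 2.773/3.217 = 1.4 km.
Net surface drop = e − u = 1.624 km − 1.4 km = e (ρ_m − ρ_c)/ρ_m = 0.224 km.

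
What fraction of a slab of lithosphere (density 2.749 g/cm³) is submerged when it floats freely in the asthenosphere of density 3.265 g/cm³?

0.842

Submerged fraction = ρ_obj/ρ_fluid = 2.749/3.265 = 0.842.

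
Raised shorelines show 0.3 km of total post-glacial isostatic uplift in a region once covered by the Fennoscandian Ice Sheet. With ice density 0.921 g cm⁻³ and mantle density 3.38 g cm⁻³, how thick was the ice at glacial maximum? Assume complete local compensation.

1.1 km

u = t ρ_ice/ρ_m → t = u ρ_m/ρ_ice = 0.3 km × 3.38/0.921 = 1.1 km.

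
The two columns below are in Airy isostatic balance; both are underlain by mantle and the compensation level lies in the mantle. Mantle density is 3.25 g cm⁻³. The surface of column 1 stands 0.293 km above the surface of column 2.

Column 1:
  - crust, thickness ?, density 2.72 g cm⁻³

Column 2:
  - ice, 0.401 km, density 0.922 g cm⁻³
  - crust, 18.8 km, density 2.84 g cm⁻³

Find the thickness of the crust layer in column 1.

18.1 km

Take the compensation level at the base of the deeper column (depth z_c below the surface of column 1) and equate Σ ρ_i t_i down to z_c; mantle fills any gap and the z_c terms cancel.
Column 1: x×2.72 + (z_c − 0 − x)×3.25
Column 2: 0.293×0 + 0.401×0.922 + 18.8×2.84 + (z_c − 0.293 − 19.201)×3.25
The z_c×3.25 term appears on both sides and cancels. Collect the known terms of each column as K = Σ(ρt)_known − 3.25 × (depth of known layers): K_1 = 0 − 3.25×0 = 0; K_2 = 53.761722 − 3.25×(0.293 + 19.201) = −9.593778.
Balance: K_1 − x×(3.25 − 2.72) = K_2, so x = (K_1 − K_2)/(3.25 − 2.72) = 9.59378/0.53 = 18.1 km.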